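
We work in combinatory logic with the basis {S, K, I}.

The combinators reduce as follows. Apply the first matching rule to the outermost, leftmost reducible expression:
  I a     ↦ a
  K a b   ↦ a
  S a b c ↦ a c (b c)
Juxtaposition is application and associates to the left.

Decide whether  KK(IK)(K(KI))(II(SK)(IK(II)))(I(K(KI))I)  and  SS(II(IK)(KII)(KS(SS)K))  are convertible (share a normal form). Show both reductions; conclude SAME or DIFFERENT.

Answer: DIFFERENT — A ⇓ KI, B ⇓ SSI

Working:
Term A:
  start: KK(IK)(K(KI))(II(SK)(IK(II)))(I(K(KI))I)
  →1  K(K(KI))(II(SK)(IK(II)))(I(K(KI))I)
  →2  K(KI)(I(K(KI))I)
  →3  KI

Term B:
  start: SS(II(IK)(KII)(KS(SS)K))
  →1  SS(I(IK)(KII)(KS(SS)K))
  →2  SS(IK(KII)(KS(SS)K))
  →3  SS(K(KII)(KS(SS)K))
  →4  SS(KII)
  →5  SSI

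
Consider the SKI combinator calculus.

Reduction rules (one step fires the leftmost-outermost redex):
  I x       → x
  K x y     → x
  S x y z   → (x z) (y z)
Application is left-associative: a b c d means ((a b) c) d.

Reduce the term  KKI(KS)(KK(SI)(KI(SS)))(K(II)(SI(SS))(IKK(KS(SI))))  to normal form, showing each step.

  start: KKI(KS)(KK(SI)(KI(SS)))(K(II)(SI(SS))(IKK(KS(SI))))
  step 1: K(KS)(KK(SI)(KI(SS)))(K(II)(SI(SS))(IKK(KS(SI))))
  step 2: KS(K(II)(SI(SS))(IKK(KS(SI))))
  step 3: S

Answer: normal form = S  (in 3 steps)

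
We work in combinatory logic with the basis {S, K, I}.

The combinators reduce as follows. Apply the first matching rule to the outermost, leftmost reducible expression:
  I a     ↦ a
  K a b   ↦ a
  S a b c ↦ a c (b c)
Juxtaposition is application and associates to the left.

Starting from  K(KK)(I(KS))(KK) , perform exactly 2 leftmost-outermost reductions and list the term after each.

Answer: after 2 steps: K

Derivation:
  start: K(KK)(I(KS))(KK)
  →1  KK(KK)
  →2  K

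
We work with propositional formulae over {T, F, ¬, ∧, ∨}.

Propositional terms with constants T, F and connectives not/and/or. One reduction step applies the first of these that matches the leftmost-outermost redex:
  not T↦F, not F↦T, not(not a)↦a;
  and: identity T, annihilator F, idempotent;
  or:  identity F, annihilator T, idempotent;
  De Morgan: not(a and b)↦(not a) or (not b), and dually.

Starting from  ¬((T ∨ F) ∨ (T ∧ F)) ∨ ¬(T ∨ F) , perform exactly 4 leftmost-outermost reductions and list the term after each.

  start: ¬((T ∨ F) ∨ (T ∧ F)) ∨ ¬(T ∨ F)
  step 1: (¬(T ∨ F) ∧ ¬(T ∧ F)) ∨ ¬(T ∨ F)
  step 2: ((¬T ∧ ¬F) ∧ ¬(T ∧ F)) ∨ ¬(T ∨ F)
  step 3: ((F ∧ ¬F) ∧ ¬(T ∧ F)) ∨ ¬(T ∨ F)
  step 4: (F ∧ ¬(T ∧ F)) ∨ ¬(T ∨ F)

Answer: after 4 steps: (F ∧ ¬(T ∧ F)) ∨ ¬(T ∨ F)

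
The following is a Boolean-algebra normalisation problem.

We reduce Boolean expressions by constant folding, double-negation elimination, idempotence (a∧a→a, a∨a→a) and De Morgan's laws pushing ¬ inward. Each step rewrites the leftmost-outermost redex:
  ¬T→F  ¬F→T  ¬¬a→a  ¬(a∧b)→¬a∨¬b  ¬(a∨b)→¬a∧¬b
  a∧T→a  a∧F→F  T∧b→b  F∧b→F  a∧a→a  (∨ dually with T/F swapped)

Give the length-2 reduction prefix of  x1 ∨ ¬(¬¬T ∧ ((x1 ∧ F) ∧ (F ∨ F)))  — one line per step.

Answer: after 2 steps: x1 ∨ (¬T ∨ ¬((x1 ∧ F) ∧ (F ∨ F)))

Working:
  start: x1 ∨ ¬(¬¬T ∧ ((x1 ∧ F) ∧ (F ∨ F)))
  →1  x1 ∨ (¬¬¬T ∨ ¬((x1 ∧ F) ∧ (F ∨ F)))
  →2  x1 ∨ (¬T ∨ ¬((x1 ∧ F) ∧ (F ∨ F)))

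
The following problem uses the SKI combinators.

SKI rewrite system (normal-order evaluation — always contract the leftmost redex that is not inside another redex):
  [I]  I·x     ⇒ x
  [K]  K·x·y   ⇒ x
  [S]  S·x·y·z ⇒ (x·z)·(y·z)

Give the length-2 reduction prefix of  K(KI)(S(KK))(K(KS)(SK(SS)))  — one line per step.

  start: K(KI)(S(KK))(K(KS)(SK(SS)))
  step 1: KI(K(KS)(SK(SS)))
  step 2: I

Answer: after 2 steps: I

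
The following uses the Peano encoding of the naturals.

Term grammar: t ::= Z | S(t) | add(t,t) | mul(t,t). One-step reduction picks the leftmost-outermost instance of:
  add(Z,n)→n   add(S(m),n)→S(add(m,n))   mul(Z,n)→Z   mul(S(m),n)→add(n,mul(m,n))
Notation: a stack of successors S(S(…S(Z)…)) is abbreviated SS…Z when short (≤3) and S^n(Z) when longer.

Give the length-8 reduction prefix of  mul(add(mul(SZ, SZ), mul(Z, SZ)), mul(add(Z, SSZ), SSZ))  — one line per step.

Answer: after 8 steps: S(add(add(SZ, mul(SZ, SSZ)), mul(add(add(Z, mul(Z, SZ)), mul(Z, SZ)), mul(add(Z, SSZ), SSZ))))

Derivation:
  start: mul(add(mul(SZ, SZ), mul(Z, SZ)), mul(add(Z, SSZ), SSZ))
  →1  mul(add(add(SZ, mul(Z, SZ)), mul(Z, SZ)), mul(add(Z, SSZ), SSZ))
  →2  mul(add(S(add(Z, mul(Z, SZ))), mul(Z, SZ)), mul(add(Z, SSZ), SSZ))
  →3  mul(S(add(add(Z, mul(Z, SZ)), mul(Z, SZ))), mul(add(Z, SSZ), SSZ))
  →4  add(mul(add(Z, SSZ), SSZ), mul(add(add(Z, mul(Z, SZ)), mul(Z, SZ)), mul(add(Z, SSZ), SSZ)))
  →5  add(mul(SSZ, SSZ), mul(add(add(Z, mul(Z, SZ)), mul(Z, SZ)), mul(add(Z, SSZ), SSZ)))
  →6  add(add(SSZ, mul(SZ, SSZ)), mul(add(add(Z, mul(Z, SZ)), mul(Z, SZ)), mul(add(Z, SSZ), SSZ)))
  →7  add(S(add(SZ, mul(SZ, SSZ))), mul(add(add(Z, mul(Z, SZ)), mul(Z, SZ)), mul(add(Z, SSZ), SSZ)))
  →8  S(add(add(SZ, mul(SZ, SSZ)), mul(add(add(Z, mul(Z, SZ)), mul(Z, SZ)), mul(add(Z, SSZ), SSZ))))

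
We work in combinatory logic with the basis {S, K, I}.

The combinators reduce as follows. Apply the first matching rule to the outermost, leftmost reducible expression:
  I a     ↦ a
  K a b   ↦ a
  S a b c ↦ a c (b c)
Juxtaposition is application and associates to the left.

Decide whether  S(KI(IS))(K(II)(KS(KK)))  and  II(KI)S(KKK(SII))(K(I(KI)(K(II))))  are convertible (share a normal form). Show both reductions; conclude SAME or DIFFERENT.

Answer: SAME — A ⇓ SII, B ⇓ SII

Working:
Term A:
  start: S(KI(IS))(K(II)(KS(KK)))
  [1] SI(K(II)(KS(KK)))
  [2] SI(II)
  [3] SII

Term B:
  start: II(KI)S(KKK(SII))(K(I(KI)(K(II))))
  [1] I(KI)S(KKK(SII))(K(I(KI)(K(II))))
  [2] KIS(KKK(SII))(K(I(KI)(K(II))))
  [3] I(KKK(SII))(K(I(KI)(K(II))))
  [4] KKK(SII)(K(I(KI)(K(II))))
  [5] K(SII)(K(I(KI)(K(II))))
  [6] SII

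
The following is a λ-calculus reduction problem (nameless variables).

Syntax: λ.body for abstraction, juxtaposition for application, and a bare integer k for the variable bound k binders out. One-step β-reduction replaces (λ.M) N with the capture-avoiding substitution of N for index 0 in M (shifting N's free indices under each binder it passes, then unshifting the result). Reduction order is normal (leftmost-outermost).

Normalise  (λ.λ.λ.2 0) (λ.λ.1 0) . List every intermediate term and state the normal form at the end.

  start: (λ.λ.λ.2 0) (λ.λ.1 0)
  [1] λ.λ.(λ.λ.1 0) 0
  [2] λ.λ.λ.1 0

Answer: normal form = λ.λ.λ.1 0  (in 2 steps)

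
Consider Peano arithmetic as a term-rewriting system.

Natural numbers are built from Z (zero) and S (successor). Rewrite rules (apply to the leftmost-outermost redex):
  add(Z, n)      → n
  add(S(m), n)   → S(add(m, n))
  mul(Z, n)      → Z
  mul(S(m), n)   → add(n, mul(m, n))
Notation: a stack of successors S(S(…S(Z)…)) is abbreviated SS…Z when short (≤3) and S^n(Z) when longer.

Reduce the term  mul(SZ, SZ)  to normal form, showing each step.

Answer: normal form = SZ  (in 4 steps)

Reduction:
  start: mul(SZ, SZ)
  →1  add(SZ, mul(Z, SZ))
  →2  S(add(Z, mul(Z, SZ)))
  →3  S(mul(Z, SZ))
  →4  SZ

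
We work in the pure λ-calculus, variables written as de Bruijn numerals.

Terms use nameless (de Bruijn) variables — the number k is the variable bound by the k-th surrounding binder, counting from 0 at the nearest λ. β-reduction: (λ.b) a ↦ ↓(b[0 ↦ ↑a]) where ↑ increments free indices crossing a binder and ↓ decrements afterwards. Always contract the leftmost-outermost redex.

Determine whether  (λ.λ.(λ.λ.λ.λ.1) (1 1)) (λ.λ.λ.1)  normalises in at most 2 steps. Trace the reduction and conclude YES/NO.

  start: (λ.λ.(λ.λ.λ.λ.1) (1 1)) (λ.λ.λ.1)
  →1  λ.(λ.λ.λ.λ.1) ((λ.λ.λ.1) (λ.λ.λ.1))
  →2  λ.λ.λ.λ.1

Answer: YES — reaches normal form λ.λ.λ.λ.1 in 2 ≤ 2 steps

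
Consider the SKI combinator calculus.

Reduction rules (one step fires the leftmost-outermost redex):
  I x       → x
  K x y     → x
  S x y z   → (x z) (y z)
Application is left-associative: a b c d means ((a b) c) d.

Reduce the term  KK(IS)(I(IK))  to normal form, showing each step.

  start: KK(IS)(I(IK))
  step 1: K(I(IK))
  step 2: K(IK)
  step 3: KK

Answer: normal form = KK  (in 3 steps)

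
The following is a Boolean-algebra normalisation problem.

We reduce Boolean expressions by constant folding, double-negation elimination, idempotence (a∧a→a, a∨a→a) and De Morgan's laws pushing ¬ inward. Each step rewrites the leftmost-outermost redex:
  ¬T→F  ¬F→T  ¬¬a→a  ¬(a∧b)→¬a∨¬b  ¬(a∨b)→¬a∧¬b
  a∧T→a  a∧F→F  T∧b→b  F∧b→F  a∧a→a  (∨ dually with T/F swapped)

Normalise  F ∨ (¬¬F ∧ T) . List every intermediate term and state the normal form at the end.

Answer: normal form = F  (in 3 steps)

Working:
  start: F ∨ (¬¬F ∧ T)
  →1  ¬¬F ∧ T
  →2  ¬¬F
  →3  F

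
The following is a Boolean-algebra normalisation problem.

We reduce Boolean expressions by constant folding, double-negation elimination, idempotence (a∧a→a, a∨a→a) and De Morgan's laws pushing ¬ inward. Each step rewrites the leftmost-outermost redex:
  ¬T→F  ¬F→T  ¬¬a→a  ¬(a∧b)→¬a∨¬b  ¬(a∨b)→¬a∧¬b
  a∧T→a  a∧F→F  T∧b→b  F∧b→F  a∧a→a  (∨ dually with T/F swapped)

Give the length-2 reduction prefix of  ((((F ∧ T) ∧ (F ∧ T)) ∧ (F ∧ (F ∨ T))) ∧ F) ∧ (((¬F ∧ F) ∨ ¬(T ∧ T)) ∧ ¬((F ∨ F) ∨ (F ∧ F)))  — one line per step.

Answer: after 2 steps: F

Working:
  start: ((((F ∧ T) ∧ (F ∧ T)) ∧ (F ∧ (F ∨ T))) ∧ F) ∧ (((¬F ∧ F) ∨ ¬(T ∧ T)) ∧ ¬((F ∨ F) ∨ (F ∧ F)))
  →1  F ∧ (((¬F ∧ F) ∨ ¬(T ∧ T)) ∧ ¬((F ∨ F) ∨ (F ∧ F)))
  →2  F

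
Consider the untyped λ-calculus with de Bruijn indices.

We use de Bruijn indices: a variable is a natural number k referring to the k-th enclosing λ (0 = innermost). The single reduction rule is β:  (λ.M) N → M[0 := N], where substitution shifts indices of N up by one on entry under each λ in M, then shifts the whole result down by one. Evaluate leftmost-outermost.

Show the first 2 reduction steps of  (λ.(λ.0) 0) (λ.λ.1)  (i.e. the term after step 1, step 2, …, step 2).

Answer: after 2 steps: λ.λ.1

Reduction:
  start: (λ.(λ.0) 0) (λ.λ.1)
  step 1: (λ.0) (λ.λ.1)
  step 2: λ.λ.1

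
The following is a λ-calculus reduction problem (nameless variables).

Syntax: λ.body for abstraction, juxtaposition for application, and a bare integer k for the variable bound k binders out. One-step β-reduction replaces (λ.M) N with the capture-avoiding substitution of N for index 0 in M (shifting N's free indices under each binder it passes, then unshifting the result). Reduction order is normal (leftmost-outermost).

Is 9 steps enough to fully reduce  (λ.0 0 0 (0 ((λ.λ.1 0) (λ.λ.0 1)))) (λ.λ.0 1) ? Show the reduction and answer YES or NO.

Answer: NO — after 9 steps the term is λ.0 (λ.(λ.λ.0 1) 0), not yet normal

Reduction:
  start: (λ.0 0 0 (0 ((λ.λ.1 0) (λ.λ.0 1)))) (λ.λ.0 1)
  step 1: (λ.λ.0 1) (λ.λ.0 1) (λ.λ.0 1) ((λ.λ.0 1) ((λ.λ.1 0) (λ.λ.0 1)))
  step 2: (λ.0 (λ.λ.0 1)) (λ.λ.0 1) ((λ.λ.0 1) ((λ.λ.1 0) (λ.λ.0 1)))
  step 3: (λ.λ.0 1) (λ.λ.0 1) ((λ.λ.0 1) ((λ.λ.1 0) (λ.λ.0 1)))
  step 4: (λ.0 (λ.λ.0 1)) ((λ.λ.0 1) ((λ.λ.1 0) (λ.λ.0 1)))
  step 5: (λ.λ.0 1) ((λ.λ.1 0) (λ.λ.0 1)) (λ.λ.0 1)
  step 6: (λ.0 ((λ.λ.1 0) (λ.λ.0 1))) (λ.λ.0 1)
  step 7: (λ.λ.0 1) ((λ.λ.1 0) (λ.λ.0 1))
  step 8: λ.0 ((λ.λ.1 0) (λ.λ.0 1))
  step 9: λ.0 (λ.(λ.λ.0 1) 0)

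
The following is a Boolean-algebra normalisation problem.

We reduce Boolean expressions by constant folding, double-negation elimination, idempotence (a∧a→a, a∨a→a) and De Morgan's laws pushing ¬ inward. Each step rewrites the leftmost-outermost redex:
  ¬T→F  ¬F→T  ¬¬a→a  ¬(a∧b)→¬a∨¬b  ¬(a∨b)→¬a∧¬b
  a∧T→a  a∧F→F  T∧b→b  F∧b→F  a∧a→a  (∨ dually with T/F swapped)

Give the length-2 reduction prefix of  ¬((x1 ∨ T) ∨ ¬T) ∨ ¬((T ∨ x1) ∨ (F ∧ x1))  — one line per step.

  start: ¬((x1 ∨ T) ∨ ¬T) ∨ ¬((T ∨ x1) ∨ (F ∧ x1))
  step 1: (¬(x1 ∨ T) ∧ ¬¬T) ∨ ¬((T ∨ x1) ∨ (F ∧ x1))
  step 2: ((¬x1 ∧ ¬T) ∧ ¬¬T) ∨ ¬((T ∨ x1) ∨ (F ∧ x1))

Answer: after 2 steps: ((¬x1 ∧ ¬T) ∧ ¬¬T) ∨ ¬((T ∨ x1) ∨ (F ∧ x1))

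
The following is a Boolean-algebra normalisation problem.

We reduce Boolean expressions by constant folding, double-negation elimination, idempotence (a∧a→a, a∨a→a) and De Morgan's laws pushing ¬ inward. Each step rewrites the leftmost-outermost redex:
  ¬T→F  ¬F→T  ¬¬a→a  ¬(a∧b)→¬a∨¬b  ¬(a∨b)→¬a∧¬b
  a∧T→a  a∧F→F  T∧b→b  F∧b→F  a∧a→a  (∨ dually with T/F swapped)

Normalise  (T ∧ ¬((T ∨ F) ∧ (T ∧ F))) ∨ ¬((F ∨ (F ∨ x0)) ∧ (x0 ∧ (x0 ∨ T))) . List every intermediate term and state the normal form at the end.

  start: (T ∧ ¬((T ∨ F) ∧ (T ∧ F))) ∨ ¬((F ∨ (F ∨ x0)) ∧ (x0 ∧ (x0 ∨ T)))
  →1  ¬((T ∨ F) ∧ (T ∧ F)) ∨ ¬((F ∨ (F ∨ x0)) ∧ (x0 ∧ (x0 ∨ T)))
  →2  (¬(T ∨ F) ∨ ¬(T ∧ F)) ∨ ¬((F ∨ (F ∨ x0)) ∧ (x0 ∧ (x0 ∨ T)))
  →3  ((¬T ∧ ¬F) ∨ ¬(T ∧ F)) ∨ ¬((F ∨ (F ∨ x0)) ∧ (x0 ∧ (x0 ∨ T)))
  →4  ((F ∧ ¬F) ∨ ¬(T ∧ F)) ∨ ¬((F ∨ (F ∨ x0)) ∧ (x0 ∧ (x0 ∨ T)))
  →5  (F ∨ ¬(T ∧ F)) ∨ ¬((F ∨ (F ∨ x0)) ∧ (x0 ∧ (x0 ∨ T)))
  →6  ¬(T ∧ F) ∨ ¬((F ∨ (F ∨ x0)) ∧ (x0 ∧ (x0 ∨ T)))
  →7  (¬T ∨ ¬F) ∨ ¬((F ∨ (F ∨ x0)) ∧ (x0 ∧ (x0 ∨ T)))
  →8  (F ∨ ¬F) ∨ ¬((F ∨ (F ∨ x0)) ∧ (x0 ∧ (x0 ∨ T)))
  →9  ¬F ∨ ¬((F ∨ (F ∨ x0)) ∧ (x0 ∧ (x0 ∨ T)))
  →10  T ∨ ¬((F ∨ (F ∨ x0)) ∧ (x0 ∧ (x0 ∨ T)))
  →11  T

Answer: normal form = T  (in 11 steps)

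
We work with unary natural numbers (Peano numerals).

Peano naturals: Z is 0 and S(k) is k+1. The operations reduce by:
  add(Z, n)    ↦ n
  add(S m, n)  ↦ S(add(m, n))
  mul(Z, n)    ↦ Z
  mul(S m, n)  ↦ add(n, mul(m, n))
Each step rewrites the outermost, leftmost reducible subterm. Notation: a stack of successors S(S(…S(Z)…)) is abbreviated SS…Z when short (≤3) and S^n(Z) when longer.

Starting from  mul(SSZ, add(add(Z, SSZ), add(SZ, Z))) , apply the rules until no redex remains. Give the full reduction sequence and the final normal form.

Answer: normal form = S^6(Z)  (in 23 steps)

Derivation:
  start: mul(SSZ, add(add(Z, SSZ), add(SZ, Z)))
  [1] add(add(add(Z, SSZ), add(SZ, Z)), mul(SZ, add(add(Z, SSZ), add(SZ, Z))))
  [2] add(add(SSZ, add(SZ, Z)), mul(SZ, add(add(Z, SSZ), add(SZ, Z))))
  [3] add(S(add(SZ, add(SZ, Z))), mul(SZ, add(add(Z, SSZ), add(SZ, Z))))
  [4] S(add(add(SZ, add(SZ, Z)), mul(SZ, add(add(Z, SSZ), add(SZ, Z)))))
  [5] S(add(S(add(Z, add(SZ, Z))), mul(SZ, add(add(Z, SSZ), add(SZ, Z)))))
  [6] S(S(add(add(Z, add(SZ, Z)), mul(SZ, add(add(Z, SSZ), add(SZ, Z))))))
  [7] S(S(add(add(SZ, Z), mul(SZ, add(add(Z, SSZ), add(SZ, Z))))))
  [8] S(S(add(S(add(Z, Z)), mul(SZ, add(add(Z, SSZ), add(SZ, Z))))))
  [9] S(S(S(add(add(Z, Z), mul(SZ, add(add(Z, SSZ), add(SZ, Z)))))))
  [10] S(S(S(add(Z, mul(SZ, add(add(Z, SSZ), add(SZ, Z)))))))
  [11] S(S(S(mul(SZ, add(add(Z, SSZ), add(SZ, Z))))))
  [12] S(S(S(add(add(add(Z, SSZ), add(SZ, Z)), mul(Z, add(add(Z, SSZ), add(SZ, Z)))))))
  [13] S(S(S(add(add(SSZ, add(SZ, Z)), mul(Z, add(add(Z, SSZ), add(SZ, Z)))))))
  [14] S(S(S(add(S(add(SZ, add(SZ, Z))), mul(Z, add(add(Z, SSZ), add(SZ, Z)))))))
  [15] S(S(S(S(add(add(SZ, add(SZ, Z)), mul(Z, add(add(Z, SSZ), add(SZ, Z))))))))
  [16] S(S(S(S(add(S(add(Z, add(SZ, Z))), mul(Z, add(add(Z, SSZ), add(SZ, Z))))))))
  [17] S(S(S(S(S(add(add(Z, add(SZ, Z)), mul(Z, add(add(Z, SSZ), add(SZ, Z)))))))))
  [18] S(S(S(S(S(add(add(SZ, Z), mul(Z, add(add(Z, SSZ), add(SZ, Z)))))))))
  [19] S(S(S(S(S(add(S(add(Z, Z)), mul(Z, add(add(Z, SSZ), add(SZ, Z)))))))))
  [20] S(S(S(S(S(S(add(add(Z, Z), mul(Z, add(add(Z, SSZ), add(SZ, Z))))))))))
  [21] S(S(S(S(S(S(add(Z, mul(Z, add(add(Z, SSZ), add(SZ, Z))))))))))
  [22] S(S(S(S(S(S(mul(Z, add(add(Z, SSZ), add(SZ, Z)))))))))
  [23] S^6(Z)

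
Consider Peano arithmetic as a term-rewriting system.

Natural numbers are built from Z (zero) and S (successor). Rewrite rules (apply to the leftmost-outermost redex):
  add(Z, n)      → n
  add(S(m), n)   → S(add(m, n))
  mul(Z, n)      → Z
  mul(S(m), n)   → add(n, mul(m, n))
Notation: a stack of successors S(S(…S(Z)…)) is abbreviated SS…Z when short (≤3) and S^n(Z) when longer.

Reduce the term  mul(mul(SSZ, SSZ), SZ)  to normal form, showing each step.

  start: mul(mul(SSZ, SSZ), SZ)
  step 1: mul(add(SSZ, mul(SZ, SSZ)), SZ)
  step 2: mul(S(add(SZ, mul(SZ, SSZ))), SZ)
  step 3: add(SZ, mul(add(SZ, mul(SZ, SSZ)), SZ))
  step 4: S(add(Z, mul(add(SZ, mul(SZ, SSZ)), SZ)))
  step 5: S(mul(add(SZ, mul(SZ, SSZ)), SZ))
  step 6: S(mul(S(add(Z, mul(SZ, SSZ))), SZ))
  step 7: S(add(SZ, mul(add(Z, mul(SZ, SSZ)), SZ)))
  step 8: S(S(add(Z, mul(add(Z, mul(SZ, SSZ)), SZ))))
  step 9: S(S(mul(add(Z, mul(SZ, SSZ)), SZ)))
  step 10: S(S(mul(mul(SZ, SSZ), SZ)))
  step 11: S(S(mul(add(SSZ, mul(Z, SSZ)), SZ)))
  step 12: S(S(mul(S(add(SZ, mul(Z, SSZ))), SZ)))
  step 13: S(S(add(SZ, mul(add(SZ, mul(Z, SSZ)), SZ))))
  step 14: S(S(S(add(Z, mul(add(SZ, mul(Z, SSZ)), SZ)))))
  step 15: S(S(S(mul(add(SZ, mul(Z, SSZ)), SZ))))
  step 16: S(S(S(mul(S(add(Z, mul(Z, SSZ))), SZ))))
  step 17: S(S(S(add(SZ, mul(add(Z, mul(Z, SSZ)), SZ)))))
  step 18: S(S(S(S(add(Z, mul(add(Z, mul(Z, SSZ)), SZ))))))
  step 19: S(S(S(S(mul(add(Z, mul(Z, SSZ)), SZ)))))
  step 20: S(S(S(S(mul(mul(Z, SSZ), SZ)))))
  step 21: S(S(S(S(mul(Z, SZ)))))
  step 22: S^4(Z)

Answer: normal form = S^4(Z)  (in 22 steps)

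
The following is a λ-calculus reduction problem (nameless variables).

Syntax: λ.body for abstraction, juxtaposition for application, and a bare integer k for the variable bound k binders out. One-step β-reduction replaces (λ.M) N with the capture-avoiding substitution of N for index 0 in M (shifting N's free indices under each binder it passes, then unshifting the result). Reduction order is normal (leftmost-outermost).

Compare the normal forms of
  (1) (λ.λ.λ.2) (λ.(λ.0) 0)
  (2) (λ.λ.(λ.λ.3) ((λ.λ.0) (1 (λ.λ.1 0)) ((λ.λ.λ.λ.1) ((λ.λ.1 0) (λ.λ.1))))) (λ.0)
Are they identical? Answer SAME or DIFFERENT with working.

Answer: SAME — A ⇓ λ.λ.λ.0, B ⇓ λ.λ.λ.0

Working:
Term A:
  start: (λ.λ.λ.2) (λ.(λ.0) 0)
  →1  λ.λ.λ.(λ.0) 0
  →2  λ.λ.λ.0

Term B:
  start: (λ.λ.(λ.λ.3) ((λ.λ.0) (1 (λ.λ.1 0)) ((λ.λ.λ.λ.1) ((λ.λ.1 0) (λ.λ.1))))) (λ.0)
  →1  λ.(λ.λ.λ.0) ((λ.λ.0) ((λ.0) (λ.λ.1 0)) ((λ.λ.λ.λ.1) ((λ.λ.1 0) (λ.λ.1))))
  →2  λ.λ.λ.0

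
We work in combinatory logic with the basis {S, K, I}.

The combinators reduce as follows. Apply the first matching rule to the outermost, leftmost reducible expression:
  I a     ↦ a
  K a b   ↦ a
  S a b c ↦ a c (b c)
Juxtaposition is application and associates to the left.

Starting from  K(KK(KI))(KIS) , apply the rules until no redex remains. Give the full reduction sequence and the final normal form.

  start: K(KK(KI))(KIS)
  step 1: KK(KI)
  step 2: K

Answer: normal form = K  (in 2 steps)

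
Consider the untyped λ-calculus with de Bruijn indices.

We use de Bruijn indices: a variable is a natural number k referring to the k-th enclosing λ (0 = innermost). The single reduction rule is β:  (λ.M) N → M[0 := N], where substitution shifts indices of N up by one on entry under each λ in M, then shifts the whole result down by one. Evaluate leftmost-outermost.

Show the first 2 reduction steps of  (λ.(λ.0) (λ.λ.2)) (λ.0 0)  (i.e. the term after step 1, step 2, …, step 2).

Answer: after 2 steps: λ.λ.λ.0 0

Derivation:
  start: (λ.(λ.0) (λ.λ.2)) (λ.0 0)
  step 1: (λ.0) (λ.λ.λ.0 0)
  step 2: λ.λ.λ.0 0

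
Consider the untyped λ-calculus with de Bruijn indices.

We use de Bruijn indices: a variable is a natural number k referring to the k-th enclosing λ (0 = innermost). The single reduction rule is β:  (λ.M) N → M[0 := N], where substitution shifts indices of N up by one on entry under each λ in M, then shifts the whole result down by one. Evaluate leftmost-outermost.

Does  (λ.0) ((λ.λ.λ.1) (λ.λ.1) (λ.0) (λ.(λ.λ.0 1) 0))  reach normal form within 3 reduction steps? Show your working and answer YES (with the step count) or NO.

  start: (λ.0) ((λ.λ.λ.1) (λ.λ.1) (λ.0) (λ.(λ.λ.0 1) 0))
  →1  (λ.λ.λ.1) (λ.λ.1) (λ.0) (λ.(λ.λ.0 1) 0)
  →2  (λ.λ.1) (λ.0) (λ.(λ.λ.0 1) 0)
  →3  (λ.λ.0) (λ.(λ.λ.0 1) 0)

Answer: NO — after 3 steps the term is (λ.λ.0) (λ.(λ.λ.0 1) 0), not yet normal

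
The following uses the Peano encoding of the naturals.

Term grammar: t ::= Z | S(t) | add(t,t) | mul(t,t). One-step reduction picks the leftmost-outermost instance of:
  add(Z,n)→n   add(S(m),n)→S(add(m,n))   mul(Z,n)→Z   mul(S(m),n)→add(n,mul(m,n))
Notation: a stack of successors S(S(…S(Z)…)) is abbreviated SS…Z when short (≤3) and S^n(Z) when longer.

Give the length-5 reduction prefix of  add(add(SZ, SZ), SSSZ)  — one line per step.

Answer: after 5 steps: S^5(Z)

Reduction:
  start: add(add(SZ, SZ), SSSZ)
  [1] add(S(add(Z, SZ)), SSSZ)
  [2] S(add(add(Z, SZ), SSSZ))
  [3] S(add(SZ, SSSZ))
  [4] S(S(add(Z, SSSZ)))
  [5] S^5(Z)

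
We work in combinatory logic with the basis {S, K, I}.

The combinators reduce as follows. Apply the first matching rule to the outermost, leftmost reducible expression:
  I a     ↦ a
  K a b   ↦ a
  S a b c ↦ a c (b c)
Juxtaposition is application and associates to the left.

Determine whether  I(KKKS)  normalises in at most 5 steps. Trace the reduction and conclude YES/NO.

Answer: YES — reaches normal form KS in 2 ≤ 5 steps

Derivation:
  start: I(KKKS)
  →1  KKKS
  →2  KS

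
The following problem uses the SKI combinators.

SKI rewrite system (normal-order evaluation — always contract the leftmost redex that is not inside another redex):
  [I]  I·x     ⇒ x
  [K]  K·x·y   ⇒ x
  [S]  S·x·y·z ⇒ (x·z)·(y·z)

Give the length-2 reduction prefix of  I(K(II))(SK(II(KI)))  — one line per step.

  start: I(K(II))(SK(II(KI)))
  →1  K(II)(SK(II(KI)))
  →2  II

Answer: after 2 steps: II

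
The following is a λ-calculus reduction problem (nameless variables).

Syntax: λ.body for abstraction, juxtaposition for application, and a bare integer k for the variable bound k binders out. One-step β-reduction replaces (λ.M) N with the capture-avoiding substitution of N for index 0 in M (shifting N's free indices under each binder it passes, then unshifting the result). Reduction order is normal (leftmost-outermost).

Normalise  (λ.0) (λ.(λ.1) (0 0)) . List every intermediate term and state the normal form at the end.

  start: (λ.0) (λ.(λ.1) (0 0))
  →1  λ.(λ.1) (0 0)
  →2  λ.0

Answer: normal form = λ.0  (in 2 steps)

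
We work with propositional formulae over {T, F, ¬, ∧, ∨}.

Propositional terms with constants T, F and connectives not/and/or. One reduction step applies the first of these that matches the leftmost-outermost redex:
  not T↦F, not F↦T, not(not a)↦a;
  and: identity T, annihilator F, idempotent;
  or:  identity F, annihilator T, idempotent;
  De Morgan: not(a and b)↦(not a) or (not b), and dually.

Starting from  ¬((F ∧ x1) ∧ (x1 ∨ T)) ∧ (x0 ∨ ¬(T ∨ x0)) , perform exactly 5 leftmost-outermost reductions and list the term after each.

Answer: after 5 steps: T ∧ (x0 ∨ ¬(T ∨ x0))

Working:
  start: ¬((F ∧ x1) ∧ (x1 ∨ T)) ∧ (x0 ∨ ¬(T ∨ x0))
  [1] (¬(F ∧ x1) ∨ ¬(x1 ∨ T)) ∧ (x0 ∨ ¬(T ∨ x0))
  [2] ((¬F ∨ ¬x1) ∨ ¬(x1 ∨ T)) ∧ (x0 ∨ ¬(T ∨ x0))
  [3] ((T ∨ ¬x1) ∨ ¬(x1 ∨ T)) ∧ (x0 ∨ ¬(T ∨ x0))
  [4] (T ∨ ¬(x1 ∨ T)) ∧ (x0 ∨ ¬(T ∨ x0))
  [5] T ∧ (x0 ∨ ¬(T ∨ x0))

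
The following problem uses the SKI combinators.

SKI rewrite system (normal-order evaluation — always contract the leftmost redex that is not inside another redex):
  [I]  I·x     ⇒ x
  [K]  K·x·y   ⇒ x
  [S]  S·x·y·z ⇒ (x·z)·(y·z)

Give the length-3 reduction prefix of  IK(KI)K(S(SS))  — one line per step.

  start: IK(KI)K(S(SS))
  →1  K(KI)K(S(SS))
  →2  KI(S(SS))
  →3  I

Answer: after 3 steps: I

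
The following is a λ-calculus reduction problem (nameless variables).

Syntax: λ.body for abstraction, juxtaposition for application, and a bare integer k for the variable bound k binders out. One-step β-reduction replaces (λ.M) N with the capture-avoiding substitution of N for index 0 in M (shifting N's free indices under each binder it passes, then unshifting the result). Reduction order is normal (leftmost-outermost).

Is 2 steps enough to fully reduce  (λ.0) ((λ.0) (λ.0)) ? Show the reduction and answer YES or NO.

  start: (λ.0) ((λ.0) (λ.0))
  step 1: (λ.0) (λ.0)
  step 2: λ.0

Answer: YES — reaches normal form λ.0 in 2 ≤ 2 steps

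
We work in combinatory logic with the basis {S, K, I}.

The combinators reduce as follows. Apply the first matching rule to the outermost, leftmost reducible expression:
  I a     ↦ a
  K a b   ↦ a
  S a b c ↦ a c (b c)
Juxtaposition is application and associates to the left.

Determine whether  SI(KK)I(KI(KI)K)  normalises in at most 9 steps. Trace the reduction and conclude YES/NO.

Answer: YES — reaches normal form KK in 6 ≤ 9 steps

Derivation:
  start: SI(KK)I(KI(KI)K)
  [1] II(KKI)(KI(KI)K)
  [2] I(KKI)(KI(KI)K)
  [3] KKI(KI(KI)K)
  [4] K(KI(KI)K)
  [5] K(IK)
  [6] KK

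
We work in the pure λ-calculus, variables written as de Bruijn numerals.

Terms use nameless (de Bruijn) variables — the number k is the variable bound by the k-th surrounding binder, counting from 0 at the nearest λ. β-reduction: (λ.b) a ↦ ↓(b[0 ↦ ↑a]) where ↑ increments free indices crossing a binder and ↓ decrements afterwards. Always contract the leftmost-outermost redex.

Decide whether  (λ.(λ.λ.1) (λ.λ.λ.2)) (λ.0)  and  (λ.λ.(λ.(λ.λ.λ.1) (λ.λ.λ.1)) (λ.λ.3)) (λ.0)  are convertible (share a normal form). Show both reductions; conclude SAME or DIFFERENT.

Term A:
  start: (λ.(λ.λ.1) (λ.λ.λ.2)) (λ.0)
  →1  (λ.λ.1) (λ.λ.λ.2)
  →2  λ.λ.λ.λ.2

Term B:
  start: (λ.λ.(λ.(λ.λ.λ.1) (λ.λ.λ.1)) (λ.λ.3)) (λ.0)
  →1  λ.(λ.(λ.λ.λ.1) (λ.λ.λ.1)) (λ.λ.λ.0)
  →2  λ.(λ.λ.λ.1) (λ.λ.λ.1)
  →3  λ.λ.λ.1

Answer: DIFFERENT — A ⇓ λ.λ.λ.λ.2, B ⇓ λ.λ.λ.1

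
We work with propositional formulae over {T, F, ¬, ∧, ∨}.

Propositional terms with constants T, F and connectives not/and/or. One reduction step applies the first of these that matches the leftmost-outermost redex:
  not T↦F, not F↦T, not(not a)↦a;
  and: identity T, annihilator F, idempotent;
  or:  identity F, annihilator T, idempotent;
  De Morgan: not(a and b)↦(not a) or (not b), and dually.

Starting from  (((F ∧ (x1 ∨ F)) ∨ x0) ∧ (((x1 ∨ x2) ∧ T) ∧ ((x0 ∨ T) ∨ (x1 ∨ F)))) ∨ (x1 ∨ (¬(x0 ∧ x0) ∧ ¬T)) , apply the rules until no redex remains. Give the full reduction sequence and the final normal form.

Answer: normal form = (x0 ∧ (x1 ∨ x2)) ∨ x1  (in 11 steps)

Working:
  start: (((F ∧ (x1 ∨ F)) ∨ x0) ∧ (((x1 ∨ x2) ∧ T) ∧ ((x0 ∨ T) ∨ (x1 ∨ F)))) ∨ (x1 ∨ (¬(x0 ∧ x0) ∧ ¬T))
  [1] ((F ∨ x0) ∧ (((x1 ∨ x2) ∧ T) ∧ ((x0 ∨ T) ∨ (x1 ∨ F)))) ∨ (x1 ∨ (¬(x0 ∧ x0) ∧ ¬T))
  [2] (x0 ∧ (((x1 ∨ x2) ∧ T) ∧ ((x0 ∨ T) ∨ (x1 ∨ F)))) ∨ (x1 ∨ (¬(x0 ∧ x0) ∧ ¬T))
  [3] (x0 ∧ ((x1 ∨ x2) ∧ ((x0 ∨ T) ∨ (x1 ∨ F)))) ∨ (x1 ∨ (¬(x0 ∧ x0) ∧ ¬T))
  [4] (x0 ∧ ((x1 ∨ x2) ∧ (T ∨ (x1 ∨ F)))) ∨ (x1 ∨ (¬(x0 ∧ x0) ∧ ¬T))
  [5] (x0 ∧ ((x1 ∨ x2) ∧ T)) ∨ (x1 ∨ (¬(x0 ∧ x0) ∧ ¬T))
  [6] (x0 ∧ (x1 ∨ x2)) ∨ (x1 ∨ (¬(x0 ∧ x0) ∧ ¬T))
  [7] (x0 ∧ (x1 ∨ x2)) ∨ (x1 ∨ ((¬x0 ∨ ¬x0) ∧ ¬T))
  [8] (x0 ∧ (x1 ∨ x2)) ∨ (x1 ∨ (¬x0 ∧ ¬T))
  [9] (x0 ∧ (x1 ∨ x2)) ∨ (x1 ∨ (¬x0 ∧ F))
  [10] (x0 ∧ (x1 ∨ x2)) ∨ (x1 ∨ F)
  [11] (x0 ∧ (x1 ∨ x2)) ∨ x1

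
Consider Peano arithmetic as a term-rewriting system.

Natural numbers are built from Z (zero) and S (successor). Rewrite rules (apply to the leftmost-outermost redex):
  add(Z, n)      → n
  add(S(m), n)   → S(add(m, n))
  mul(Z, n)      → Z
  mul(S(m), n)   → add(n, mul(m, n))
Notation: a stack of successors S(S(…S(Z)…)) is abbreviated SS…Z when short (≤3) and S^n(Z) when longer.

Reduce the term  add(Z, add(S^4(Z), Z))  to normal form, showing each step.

  start: add(Z, add(S^4(Z), Z))
  step 1: add(S^4(Z), Z)
  step 2: S(add(SSSZ, Z))
  step 3: S(S(add(SSZ, Z)))
  step 4: S(S(S(add(SZ, Z))))
  step 5: S(S(S(S(add(Z, Z)))))
  step 6: S^4(Z)

Answer: normal form = S^4(Z)  (in 6 steps)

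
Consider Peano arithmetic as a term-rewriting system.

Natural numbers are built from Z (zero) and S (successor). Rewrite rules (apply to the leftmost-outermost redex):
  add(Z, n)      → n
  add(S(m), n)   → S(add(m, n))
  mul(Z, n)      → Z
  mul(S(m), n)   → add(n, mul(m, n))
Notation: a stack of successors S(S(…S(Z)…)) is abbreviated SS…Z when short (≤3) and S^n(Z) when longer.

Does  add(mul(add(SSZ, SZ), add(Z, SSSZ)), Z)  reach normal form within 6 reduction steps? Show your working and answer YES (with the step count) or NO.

Answer: NO — after 6 steps the term is S(add(S(add(SZ, mul(add(SZ, SZ), add(Z, SSSZ)))), Z)), not yet normal

Derivation:
  start: add(mul(add(SSZ, SZ), add(Z, SSSZ)), Z)
  [1] add(mul(S(add(SZ, SZ)), add(Z, SSSZ)), Z)
  [2] add(add(add(Z, SSSZ), mul(add(SZ, SZ), add(Z, SSSZ))), Z)
  [3] add(add(SSSZ, mul(add(SZ, SZ), add(Z, SSSZ))), Z)
  [4] add(S(add(SSZ, mul(add(SZ, SZ), add(Z, SSSZ)))), Z)
  [5] S(add(add(SSZ, mul(add(SZ, SZ), add(Z, SSSZ))), Z))
  [6] S(add(S(add(SZ, mul(add(SZ, SZ), add(Z, SSSZ)))), Z))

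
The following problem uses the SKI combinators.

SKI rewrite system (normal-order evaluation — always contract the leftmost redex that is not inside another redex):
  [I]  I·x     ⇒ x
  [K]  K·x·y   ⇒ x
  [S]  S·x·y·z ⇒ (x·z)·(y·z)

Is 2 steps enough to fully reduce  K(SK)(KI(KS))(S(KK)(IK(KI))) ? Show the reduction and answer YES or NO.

  start: K(SK)(KI(KS))(S(KK)(IK(KI)))
  →1  SK(S(KK)(IK(KI)))
  →2  SK(S(KK)(K(KI)))

Answer: YES — reaches normal form SK(S(KK)(K(KI))) in 2 ≤ 2 steps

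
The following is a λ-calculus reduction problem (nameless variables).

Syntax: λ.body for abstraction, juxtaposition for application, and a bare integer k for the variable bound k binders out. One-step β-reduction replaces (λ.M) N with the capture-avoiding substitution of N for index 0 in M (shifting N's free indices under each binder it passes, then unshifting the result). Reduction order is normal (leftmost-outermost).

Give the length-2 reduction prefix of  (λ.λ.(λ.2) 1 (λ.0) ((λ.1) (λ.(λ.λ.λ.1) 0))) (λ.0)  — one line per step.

Answer: after 2 steps: λ.(λ.0) (λ.0) ((λ.1) (λ.(λ.λ.λ.1) 0))

Working:
  start: (λ.λ.(λ.2) 1 (λ.0) ((λ.1) (λ.(λ.λ.λ.1) 0))) (λ.0)
  →1  λ.(λ.λ.0) (λ.0) (λ.0) ((λ.1) (λ.(λ.λ.λ.1) 0))
  →2  λ.(λ.0) (λ.0) ((λ.1) (λ.(λ.λ.λ.1) 0))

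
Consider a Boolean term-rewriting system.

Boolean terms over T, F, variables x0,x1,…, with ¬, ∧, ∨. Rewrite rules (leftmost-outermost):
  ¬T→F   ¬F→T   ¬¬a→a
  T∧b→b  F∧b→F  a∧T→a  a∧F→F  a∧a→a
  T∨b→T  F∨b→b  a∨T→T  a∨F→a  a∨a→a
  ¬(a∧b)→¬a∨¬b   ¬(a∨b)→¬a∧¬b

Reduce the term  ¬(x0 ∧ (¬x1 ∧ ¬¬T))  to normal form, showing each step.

Answer: normal form = ¬x0 ∨ x1  (in 6 steps)

Working:
  start: ¬(x0 ∧ (¬x1 ∧ ¬¬T))
  →1  ¬x0 ∨ ¬(¬x1 ∧ ¬¬T)
  →2  ¬x0 ∨ (¬¬x1 ∨ ¬¬¬T)
  →3  ¬x0 ∨ (x1 ∨ ¬¬¬T)
  →4  ¬x0 ∨ (x1 ∨ ¬T)
  →5  ¬x0 ∨ (x1 ∨ F)
  →6  ¬x0 ∨ x1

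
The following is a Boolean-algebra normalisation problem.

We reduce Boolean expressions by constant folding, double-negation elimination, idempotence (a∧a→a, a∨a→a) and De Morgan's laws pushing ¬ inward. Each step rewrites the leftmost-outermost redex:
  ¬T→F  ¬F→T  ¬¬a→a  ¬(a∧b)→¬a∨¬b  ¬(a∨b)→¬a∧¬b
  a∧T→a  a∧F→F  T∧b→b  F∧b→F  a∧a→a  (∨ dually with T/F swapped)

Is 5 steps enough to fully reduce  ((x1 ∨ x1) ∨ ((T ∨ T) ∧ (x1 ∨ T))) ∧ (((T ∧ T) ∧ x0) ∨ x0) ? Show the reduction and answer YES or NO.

  start: ((x1 ∨ x1) ∨ ((T ∨ T) ∧ (x1 ∨ T))) ∧ (((T ∧ T) ∧ x0) ∨ x0)
  [1] (x1 ∨ ((T ∨ T) ∧ (x1 ∨ T))) ∧ (((T ∧ T) ∧ x0) ∨ x0)
  [2] (x1 ∨ (T ∧ (x1 ∨ T))) ∧ (((T ∧ T) ∧ x0) ∨ x0)
  [3] (x1 ∨ (x1 ∨ T)) ∧ (((T ∧ T) ∧ x0) ∨ x0)
  [4] (x1 ∨ T) ∧ (((T ∧ T) ∧ x0) ∨ x0)
  [5] T ∧ (((T ∧ T) ∧ x0) ∨ x0)

Answer: NO — after 5 steps the term is T ∧ (((T ∧ T) ∧ x0) ∨ x0), not yet normal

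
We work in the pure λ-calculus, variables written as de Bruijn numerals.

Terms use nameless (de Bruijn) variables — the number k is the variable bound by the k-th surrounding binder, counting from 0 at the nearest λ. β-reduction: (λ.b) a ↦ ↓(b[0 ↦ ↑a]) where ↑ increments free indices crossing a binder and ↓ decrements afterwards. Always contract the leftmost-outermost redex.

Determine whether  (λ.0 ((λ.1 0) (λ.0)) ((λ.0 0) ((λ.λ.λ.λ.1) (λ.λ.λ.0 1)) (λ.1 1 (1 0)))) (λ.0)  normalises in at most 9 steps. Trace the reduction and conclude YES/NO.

Answer: NO — after 9 steps the term is λ.λ.(λ.0) (λ.0) ((λ.0) 0), not yet normal

Derivation:
  start: (λ.0 ((λ.1 0) (λ.0)) ((λ.0 0) ((λ.λ.λ.λ.1) (λ.λ.λ.0 1)) (λ.1 1 (1 0)))) (λ.0)
  step 1: (λ.0) ((λ.(λ.0) 0) (λ.0)) ((λ.0 0) ((λ.λ.λ.λ.1) (λ.λ.λ.0 1)) (λ.(λ.0) (λ.0) ((λ.0) 0)))
  step 2: (λ.(λ.0) 0) (λ.0) ((λ.0 0) ((λ.λ.λ.λ.1) (λ.λ.λ.0 1)) (λ.(λ.0) (λ.0) ((λ.0) 0)))
  step 3: (λ.0) (λ.0) ((λ.0 0) ((λ.λ.λ.λ.1) (λ.λ.λ.0 1)) (λ.(λ.0) (λ.0) ((λ.0) 0)))
  step 4: (λ.0) ((λ.0 0) ((λ.λ.λ.λ.1) (λ.λ.λ.0 1)) (λ.(λ.0) (λ.0) ((λ.0) 0)))
  step 5: (λ.0 0) ((λ.λ.λ.λ.1) (λ.λ.λ.0 1)) (λ.(λ.0) (λ.0) ((λ.0) 0))
  step 6: (λ.λ.λ.λ.1) (λ.λ.λ.0 1) ((λ.λ.λ.λ.1) (λ.λ.λ.0 1)) (λ.(λ.0) (λ.0) ((λ.0) 0))
  step 7: (λ.λ.λ.1) ((λ.λ.λ.λ.1) (λ.λ.λ.0 1)) (λ.(λ.0) (λ.0) ((λ.0) 0))
  step 8: (λ.λ.1) (λ.(λ.0) (λ.0) ((λ.0) 0))
  step 9: λ.λ.(λ.0) (λ.0) ((λ.0) 0)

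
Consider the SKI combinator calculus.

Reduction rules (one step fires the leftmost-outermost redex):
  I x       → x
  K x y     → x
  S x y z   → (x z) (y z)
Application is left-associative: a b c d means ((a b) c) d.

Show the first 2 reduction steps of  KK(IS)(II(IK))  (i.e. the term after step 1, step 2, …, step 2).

  start: KK(IS)(II(IK))
  →1  K(II(IK))
  →2  K(I(IK))

Answer: after 2 steps: K(I(IK))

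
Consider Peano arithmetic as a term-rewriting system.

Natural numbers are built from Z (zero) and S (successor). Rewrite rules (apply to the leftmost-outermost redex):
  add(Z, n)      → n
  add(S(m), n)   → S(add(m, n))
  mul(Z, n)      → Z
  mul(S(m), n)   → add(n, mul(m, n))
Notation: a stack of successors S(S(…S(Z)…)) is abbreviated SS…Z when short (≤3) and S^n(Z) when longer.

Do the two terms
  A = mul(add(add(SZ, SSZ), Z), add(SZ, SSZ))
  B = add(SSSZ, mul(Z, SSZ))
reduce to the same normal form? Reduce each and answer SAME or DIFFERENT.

Term A:
  start: mul(add(add(SZ, SSZ), Z), add(SZ, SSZ))
  step 1: mul(add(S(add(Z, SSZ)), Z), add(SZ, SSZ))
  step 2: mul(S(add(add(Z, SSZ), Z)), add(SZ, SSZ))
  step 3: add(add(SZ, SSZ), mul(add(add(Z, SSZ), Z), add(SZ, SSZ)))
  step 4: add(S(add(Z, SSZ)), mul(add(add(Z, SSZ), Z), add(SZ, SSZ)))
  step 5: S(add(add(Z, SSZ), mul(add(add(Z, SSZ), Z), add(SZ, SSZ))))
  step 6: S(add(SSZ, mul(add(add(Z, SSZ), Z), add(SZ, SSZ))))
  step 7: S(S(add(SZ, mul(add(add(Z, SSZ), Z), add(SZ, SSZ)))))
  step 8: S(S(S(add(Z, mul(add(add(Z, SSZ), Z), add(SZ, SSZ))))))
  step 9: S(S(S(mul(add(add(Z, SSZ), Z), add(SZ, SSZ)))))
  step 10: S(S(S(mul(add(SSZ, Z), add(SZ, SSZ)))))
  step 11: S(S(S(mul(S(add(SZ, Z)), add(SZ, SSZ)))))
  step 12: S(S(S(add(add(SZ, SSZ), mul(add(SZ, Z), add(SZ, SSZ))))))
  step 13: S(S(S(add(S(add(Z, SSZ)), mul(add(SZ, Z), add(SZ, SSZ))))))
  step 14: S(S(S(S(add(add(Z, SSZ), mul(add(SZ, Z), add(SZ, SSZ)))))))
  step 15: S(S(S(S(add(SSZ, mul(add(SZ, Z), add(SZ, SSZ)))))))
  step 16: S(S(S(S(S(add(SZ, mul(add(SZ, Z), add(SZ, SSZ))))))))
  step 17: S(S(S(S(S(S(add(Z, mul(add(SZ, Z), add(SZ, SSZ)))))))))
  step 18: S(S(S(S(S(S(mul(add(SZ, Z), add(SZ, SSZ))))))))
  step 19: S(S(S(S(S(S(mul(S(add(Z, Z)), add(SZ, SSZ))))))))
  step 20: S(S(S(S(S(S(add(add(SZ, SSZ), mul(add(Z, Z), add(SZ, SSZ)))))))))
  step 21: S(S(S(S(S(S(add(S(add(Z, SSZ)), mul(add(Z, Z), add(SZ, SSZ)))))))))
  step 22: S(S(S(S(S(S(S(add(add(Z, SSZ), mul(add(Z, Z), add(SZ, SSZ))))))))))
  step 23: S(S(S(S(S(S(S(add(SSZ, mul(add(Z, Z), add(SZ, SSZ))))))))))
  step 24: S(S(S(S(S(S(S(S(add(SZ, mul(add(Z, Z), add(SZ, SSZ)))))))))))
  step 25: S(S(S(S(S(S(S(S(S(add(Z, mul(add(Z, Z), add(SZ, SSZ))))))))))))
  step 26: S(S(S(S(S(S(S(S(S(mul(add(Z, Z), add(SZ, SSZ)))))))))))
  step 27: S(S(S(S(S(S(S(S(S(mul(Z, add(SZ, SSZ)))))))))))
  step 28: S^9(Z)

Term B:
  start: add(SSSZ, mul(Z, SSZ))
  step 1: S(add(SSZ, mul(Z, SSZ)))
  step 2: S(S(add(SZ, mul(Z, SSZ))))
  step 3: S(S(S(add(Z, mul(Z, SSZ)))))
  step 4: S(S(S(mul(Z, SSZ))))
  step 5: SSSZ

Answer: DIFFERENT — A ⇓ S^9(Z), B ⇓ SSSZ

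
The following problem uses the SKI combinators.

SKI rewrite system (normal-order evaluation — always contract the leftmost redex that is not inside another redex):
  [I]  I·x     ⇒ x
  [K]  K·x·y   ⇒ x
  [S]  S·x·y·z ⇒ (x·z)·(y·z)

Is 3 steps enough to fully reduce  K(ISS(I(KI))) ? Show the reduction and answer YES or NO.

  start: K(ISS(I(KI)))
  [1] K(SS(I(KI)))
  [2] K(SS(KI))

Answer: YES — reaches normal form K(SS(KI)) in 2 ≤ 3 steps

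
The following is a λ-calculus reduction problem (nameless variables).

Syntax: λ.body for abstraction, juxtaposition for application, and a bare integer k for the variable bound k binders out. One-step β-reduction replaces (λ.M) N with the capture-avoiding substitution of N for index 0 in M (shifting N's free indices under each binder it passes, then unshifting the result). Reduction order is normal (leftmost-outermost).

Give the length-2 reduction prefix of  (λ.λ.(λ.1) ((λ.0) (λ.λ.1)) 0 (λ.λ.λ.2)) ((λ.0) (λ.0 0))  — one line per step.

  start: (λ.λ.(λ.1) ((λ.0) (λ.λ.1)) 0 (λ.λ.λ.2)) ((λ.0) (λ.0 0))
  [1] λ.(λ.1) ((λ.0) (λ.λ.1)) 0 (λ.λ.λ.2)
  [2] λ.0 0 (λ.λ.λ.2)

Answer: after 2 steps: λ.0 0 (λ.λ.λ.2)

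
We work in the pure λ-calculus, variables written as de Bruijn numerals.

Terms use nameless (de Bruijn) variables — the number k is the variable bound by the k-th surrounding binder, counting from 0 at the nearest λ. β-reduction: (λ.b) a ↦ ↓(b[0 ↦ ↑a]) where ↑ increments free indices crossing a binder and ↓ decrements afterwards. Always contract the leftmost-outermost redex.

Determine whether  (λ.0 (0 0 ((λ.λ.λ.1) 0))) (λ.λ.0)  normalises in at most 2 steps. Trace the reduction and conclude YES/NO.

  start: (λ.0 (0 0 ((λ.λ.λ.1) 0))) (λ.λ.0)
  step 1: (λ.λ.0) ((λ.λ.0) (λ.λ.0) ((λ.λ.λ.1) (λ.λ.0)))
  step 2: λ.0

Answer: YES — reaches normal form λ.0 in 2 ≤ 2 steps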